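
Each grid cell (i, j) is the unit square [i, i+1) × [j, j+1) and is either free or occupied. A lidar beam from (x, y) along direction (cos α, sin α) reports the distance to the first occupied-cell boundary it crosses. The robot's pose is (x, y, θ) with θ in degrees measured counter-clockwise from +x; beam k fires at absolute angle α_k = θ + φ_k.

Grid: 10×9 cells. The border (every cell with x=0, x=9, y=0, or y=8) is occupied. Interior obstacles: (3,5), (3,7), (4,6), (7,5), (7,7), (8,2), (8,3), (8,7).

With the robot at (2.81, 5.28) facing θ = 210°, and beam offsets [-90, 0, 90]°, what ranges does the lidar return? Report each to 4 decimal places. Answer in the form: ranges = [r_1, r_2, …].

beam 1: φ=-90°, α=120°
  cosα=-0.5000 sinα=0.8660 | (2,5) | tMaxX 1.6200 tMaxY 0.8314 | tΔX 2.0000 tΔY 1.1547
    t=0.8314 [y] (2,6)
    t=1.6200 [x] (1,6)
    t=1.9861 [y] (1,7)
    t=3.1408 [y] (1,8) — stop
  → r_1 = 3.1408
beam 2: φ=0°, α=210°
  cosα=-0.8660 sinα=-0.5000 | (2,5) | tMaxX 0.9353 tMaxY 0.5600 | tΔX 1.1547 tΔY 2.0000
    t=0.5600 [y] (2,4)
    t=0.9353 [x] (1,4)
    t=2.0900 [x] (0,4) — stop
  → r_2 = 2.0900
beam 3: φ=90°, α=300°
  cosα=0.5000 sinα=-0.8660 | (2,5) | tMaxX 0.3800 tMaxY 0.3233 | tΔX 2.0000 tΔY 1.1547
    t=0.3233 [y] (2,4)
    t=0.3800 [x] (3,4)
    t=1.4780 [y] (3,3)
    t=2.3800 [x] (4,3)
    t=2.6327 [y] (4,2)
    t=3.7874 [y] (4,1)
    t=4.3800 [x] (5,1)
    t=4.9421 [y] (5,0) — stop
  → r_3 = 4.9421

ranges = [3.1408, 2.0900, 4.9421]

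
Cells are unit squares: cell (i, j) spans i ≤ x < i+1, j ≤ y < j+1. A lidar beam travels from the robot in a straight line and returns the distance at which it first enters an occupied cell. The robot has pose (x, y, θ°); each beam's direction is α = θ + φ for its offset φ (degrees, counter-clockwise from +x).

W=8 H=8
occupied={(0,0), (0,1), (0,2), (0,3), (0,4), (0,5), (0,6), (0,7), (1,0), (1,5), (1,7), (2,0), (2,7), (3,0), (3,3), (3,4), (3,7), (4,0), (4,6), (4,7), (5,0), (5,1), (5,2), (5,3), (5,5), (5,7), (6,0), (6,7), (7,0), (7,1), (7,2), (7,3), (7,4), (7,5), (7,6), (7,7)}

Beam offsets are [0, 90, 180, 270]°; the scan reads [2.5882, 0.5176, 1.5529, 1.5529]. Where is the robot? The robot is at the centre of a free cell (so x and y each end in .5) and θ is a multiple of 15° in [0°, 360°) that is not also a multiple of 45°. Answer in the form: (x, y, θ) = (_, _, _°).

(x, y, θ) = (3.5, 1.5, 165°)

Enumerate (i+0.5, j+0.5, θ) over the 28 free cells and 16 admissible headings. For each, cast all 4 beams and compare to the given ranges.
  (2.5, 3.5, 330°): beam 1 = 0.5774 ≠ 2.5882 ✗
  (1.5, 1.5, 255°): beam 1 = 0.5176 ≠ 2.5882 ✗
  (4.5, 3.5, 60°): beam 1 = 1.7321 ≠ 2.5882 ✗
  (6.5, 2.5, 120°): beam 1 = 1.0000 ≠ 2.5882 ✗
  …
  (3.5, 1.5, 165°): r_1=2.5882, r_2=0.5176, r_3=1.5529, r_4=1.5529 — all match ✓
No second candidate reproduces the full scan.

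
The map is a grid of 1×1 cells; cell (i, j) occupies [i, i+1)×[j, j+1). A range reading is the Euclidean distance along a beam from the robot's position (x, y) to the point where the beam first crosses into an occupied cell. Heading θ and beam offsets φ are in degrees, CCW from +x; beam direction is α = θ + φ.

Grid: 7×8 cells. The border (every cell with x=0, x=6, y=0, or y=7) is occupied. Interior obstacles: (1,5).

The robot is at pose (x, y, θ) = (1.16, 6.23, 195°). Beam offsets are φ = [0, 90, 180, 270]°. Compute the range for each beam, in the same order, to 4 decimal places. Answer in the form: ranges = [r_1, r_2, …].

ranges = [0.1656, 0.2381, 2.9751, 0.6182]

beam 1: φ=0°, α=195°
  dir = (cos 195°, sin 195°) = (-0.9659, -0.2588); from cell (1,6)
  next x-line at t=0.1656, next y-line at t=0.8887; Δt_x=1.0353, Δt_y=3.8637
    x: enter (0,6) at t=0.1656 ← occupied
  → r_1 = 0.1656
beam 2: φ=90°, α=285°
  dir = (cos 285°, sin 285°) = (0.2588, -0.9659); from cell (1,6)
  next x-line at t=3.2455, next y-line at t=0.2381; Δt_x=3.8637, Δt_y=1.0353
    y: enter (1,5) at t=0.2381 ← occupied
  → r_2 = 0.2381
beam 3: φ=180°, α=15°
  dir = (cos 15°, sin 15°) = (0.9659, 0.2588); from cell (1,6)
  next x-line at t=0.8696, next y-line at t=2.9751; Δt_x=1.0353, Δt_y=3.8637
    x: enter (2,6) at t=0.8696
    x: enter (3,6) at t=1.9049
    x: enter (4,6) at t=2.9402
    y: enter (4,7) at t=2.9751 ← occupied
  → r_3 = 2.9751
beam 4: φ=270°, α=105°
  dir = (cos 105°, sin 105°) = (-0.2588, 0.9659); from cell (1,6)
  next x-line at t=0.6182, next y-line at t=0.7972; Δt_x=3.8637, Δt_y=1.0353
    x: enter (0,6) at t=0.6182 ← occupied
  → r_4 = 0.6182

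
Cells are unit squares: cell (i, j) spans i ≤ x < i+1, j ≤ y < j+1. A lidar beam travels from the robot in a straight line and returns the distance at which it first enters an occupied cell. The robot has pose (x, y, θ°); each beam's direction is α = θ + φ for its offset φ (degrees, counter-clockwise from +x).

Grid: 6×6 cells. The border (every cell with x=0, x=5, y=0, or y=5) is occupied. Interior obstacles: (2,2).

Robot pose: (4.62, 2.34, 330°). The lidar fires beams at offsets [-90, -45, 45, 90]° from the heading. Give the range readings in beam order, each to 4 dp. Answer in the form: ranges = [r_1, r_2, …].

beam 1: φ=-90°, α=240°
  dir = (cos 240°, sin 240°) = (-0.5000, -0.8660); from cell (4,2)
  next x-line at t=1.2400, next y-line at t=0.3926; Δt_x=2.0000, Δt_y=1.1547
    y: enter (4,1) at t=0.3926
    x: enter (3,1) at t=1.2400
    y: enter (3,0) at t=1.5473 ← occupied
  → r_1 = 1.5473
beam 2: φ=-45°, α=285°
  dir = (cos 285°, sin 285°) = (0.2588, -0.9659); from cell (4,2)
  next x-line at t=1.4682, next y-line at t=0.3520; Δt_x=3.8637, Δt_y=1.0353
    y: enter (4,1) at t=0.3520
    y: enter (4,0) at t=1.3873 ← occupied
  → r_2 = 1.3873
beam 3: φ=45°, α=15°
  dir = (cos 15°, sin 15°) = (0.9659, 0.2588); from cell (4,2)
  next x-line at t=0.3934, next y-line at t=2.5500; Δt_x=1.0353, Δt_y=3.8637
    x: enter (5,2) at t=0.3934 ← occupied
  → r_3 = 0.3934
beam 4: φ=90°, α=60°
  dir = (cos 60°, sin 60°) = (0.5000, 0.8660); from cell (4,2)
  next x-line at t=0.7600, next y-line at t=0.7621; Δt_x=2.0000, Δt_y=1.1547
    x: enter (5,2) at t=0.7600 ← occupied
  → r_4 = 0.7600

ranges = [1.5473, 1.3873, 0.3934, 0.7600]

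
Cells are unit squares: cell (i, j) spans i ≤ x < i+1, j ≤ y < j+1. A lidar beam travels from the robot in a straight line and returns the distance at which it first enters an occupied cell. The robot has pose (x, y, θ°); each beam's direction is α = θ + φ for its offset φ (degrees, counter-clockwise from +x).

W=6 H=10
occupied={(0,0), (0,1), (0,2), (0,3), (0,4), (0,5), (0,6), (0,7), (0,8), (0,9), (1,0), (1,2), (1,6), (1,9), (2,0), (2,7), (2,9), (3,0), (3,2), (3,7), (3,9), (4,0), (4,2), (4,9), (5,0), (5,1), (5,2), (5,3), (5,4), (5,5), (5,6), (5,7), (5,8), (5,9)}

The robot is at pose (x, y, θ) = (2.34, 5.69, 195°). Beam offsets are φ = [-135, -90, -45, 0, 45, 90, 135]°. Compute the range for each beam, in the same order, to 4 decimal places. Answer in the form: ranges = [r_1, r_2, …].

ranges = [1.5127, 1.3137, 0.6200, 1.3873, 2.6800, 2.7849, 3.0715]

beam 1: φ=-135°, α=60°
  d=(0.5000,0.8660)  start (2,5)  tX=1.3200 tY=0.3580  stride 1/|dx|=2.0000 1/|dy|=1.1547
    cross y-line → (2,6), t=0.3580
    cross x-line → (3,6), t=1.3200
    cross y-line → (3,7), t=1.5127 (wall)
  → r_1 = 1.5127
beam 2: φ=-90°, α=105°
  d=(-0.2588,0.9659)  start (2,5)  tX=1.3137 tY=0.3209  stride 1/|dx|=3.8637 1/|dy|=1.0353
    cross y-line → (2,6), t=0.3209
    cross x-line → (1,6), t=1.3137 (wall)
  → r_2 = 1.3137
beam 3: φ=-45°, α=150°
  d=(-0.8660,0.5000)  start (2,5)  tX=0.3926 tY=0.6200  stride 1/|dx|=1.1547 1/|dy|=2.0000
    cross x-line → (1,5), t=0.3926
    cross y-line → (1,6), t=0.6200 (wall)
  → r_3 = 0.6200
beam 4: φ=0°, α=195°
  d=(-0.9659,-0.2588)  start (2,5)  tX=0.3520 tY=2.6660  stride 1/|dx|=1.0353 1/|dy|=3.8637
    cross x-line → (1,5), t=0.3520
    cross x-line → (0,5), t=1.3873 (wall)
  → r_4 = 1.3873
beam 5: φ=45°, α=240°
  d=(-0.5000,-0.8660)  start (2,5)  tX=0.6800 tY=0.7967  stride 1/|dx|=2.0000 1/|dy|=1.1547
    cross x-line → (1,5), t=0.6800
    cross y-line → (1,4), t=0.7967
    cross y-line → (1,3), t=1.9514
    cross x-line → (0,3), t=2.6800 (wall)
  → r_5 = 2.6800
beam 6: φ=90°, α=285°
  d=(0.2588,-0.9659)  start (2,5)  tX=2.5500 tY=0.7143  stride 1/|dx|=3.8637 1/|dy|=1.0353
    cross y-line → (2,4), t=0.7143
    cross y-line → (2,3), t=1.7496
    cross x-line → (3,3), t=2.5500
    cross y-line → (3,2), t=2.7849 (wall)
  → r_6 = 2.7849
beam 7: φ=135°, α=330°
  d=(0.8660,-0.5000)  start (2,5)  tX=0.7621 tY=1.3800  stride 1/|dx|=1.1547 1/|dy|=2.0000
    cross x-line → (3,5), t=0.7621
    cross y-line → (3,4), t=1.3800
    cross x-line → (4,4), t=1.9168
    cross x-line → (5,4), t=3.0715 (wall)
  → r_7 = 3.0715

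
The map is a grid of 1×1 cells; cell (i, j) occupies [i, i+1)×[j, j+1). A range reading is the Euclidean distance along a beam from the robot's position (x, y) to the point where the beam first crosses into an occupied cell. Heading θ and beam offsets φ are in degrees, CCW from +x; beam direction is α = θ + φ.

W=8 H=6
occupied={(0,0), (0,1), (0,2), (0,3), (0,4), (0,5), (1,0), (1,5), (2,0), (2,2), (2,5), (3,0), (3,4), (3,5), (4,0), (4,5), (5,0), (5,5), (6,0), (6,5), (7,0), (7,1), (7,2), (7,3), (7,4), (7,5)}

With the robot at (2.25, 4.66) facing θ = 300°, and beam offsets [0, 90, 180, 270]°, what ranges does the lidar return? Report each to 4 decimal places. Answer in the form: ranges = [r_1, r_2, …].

ranges = [4.2262, 0.6800, 0.3926, 1.4434]

beam 1: φ=0°, α=300°
  cosα=0.5000 sinα=-0.8660 | (2,4) | tMaxX 1.5000 tMaxY 0.7621 | tΔX 2.0000 tΔY 1.1547
    t=0.7621 [y] (2,3)
    t=1.5000 [x] (3,3)
    t=1.9168 [y] (3,2)
    t=3.0715 [y] (3,1)
    t=3.5000 [x] (4,1)
    t=4.2262 [y] (4,0) — stop
  → r_1 = 4.2262
beam 2: φ=90°, α=30°
  cosα=0.8660 sinα=0.5000 | (2,4) | tMaxX 0.8660 tMaxY 0.6800 | tΔX 1.1547 tΔY 2.0000
    t=0.6800 [y] (2,5) — stop
  → r_2 = 0.6800
beam 3: φ=180°, α=120°
  cosα=-0.5000 sinα=0.8660 | (2,4) | tMaxX 0.5000 tMaxY 0.3926 | tΔX 2.0000 tΔY 1.1547
    t=0.3926 [y] (2,5) — stop
  → r_3 = 0.3926
beam 4: φ=270°, α=210°
  cosα=-0.8660 sinα=-0.5000 | (2,4) | tMaxX 0.2887 tMaxY 1.3200 | tΔX 1.1547 tΔY 2.0000
    t=0.2887 [x] (1,4)
    t=1.3200 [y] (1,3)
    t=1.4434 [x] (0,3) — stop
  → r_4 = 1.4434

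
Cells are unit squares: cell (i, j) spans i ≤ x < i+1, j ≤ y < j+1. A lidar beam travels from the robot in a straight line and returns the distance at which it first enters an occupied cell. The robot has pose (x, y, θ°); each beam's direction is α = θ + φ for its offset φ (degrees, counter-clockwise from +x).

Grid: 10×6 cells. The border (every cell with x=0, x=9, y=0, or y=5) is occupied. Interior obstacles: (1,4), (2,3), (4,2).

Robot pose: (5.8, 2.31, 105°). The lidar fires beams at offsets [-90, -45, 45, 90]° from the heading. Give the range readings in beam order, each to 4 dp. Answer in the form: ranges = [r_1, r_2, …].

beam 1: φ=-90°, α=15°
  cosα=0.9659 sinα=0.2588 | (5,2) | tMaxX 0.2071 tMaxY 2.6660 | tΔX 1.0353 tΔY 3.8637
    t=0.2071 [x] (6,2)
    t=1.2423 [x] (7,2)
    t=2.2776 [x] (8,2)
    t=2.6660 [y] (8,3)
    t=3.3129 [x] (9,3) — stop
  → r_1 = 3.3129
beam 2: φ=-45°, α=60°
  cosα=0.5000 sinα=0.8660 | (5,2) | tMaxX 0.4000 tMaxY 0.7967 | tΔX 2.0000 tΔY 1.1547
    t=0.4000 [x] (6,2)
    t=0.7967 [y] (6,3)
    t=1.9514 [y] (6,4)
    t=2.4000 [x] (7,4)
    t=3.1061 [y] (7,5) — stop
  → r_2 = 3.1061
beam 3: φ=45°, α=150°
  cosα=-0.8660 sinα=0.5000 | (5,2) | tMaxX 0.9238 tMaxY 1.3800 | tΔX 1.1547 tΔY 2.0000
    t=0.9238 [x] (4,2) — stop
  → r_3 = 0.9238
beam 4: φ=90°, α=195°
  cosα=-0.9659 sinα=-0.2588 | (5,2) | tMaxX 0.8282 tMaxY 1.1977 | tΔX 1.0353 tΔY 3.8637
    t=0.8282 [x] (4,2) — stop
  → r_4 = 0.8282

ranges = [3.3129, 3.1061, 0.9238, 0.8282]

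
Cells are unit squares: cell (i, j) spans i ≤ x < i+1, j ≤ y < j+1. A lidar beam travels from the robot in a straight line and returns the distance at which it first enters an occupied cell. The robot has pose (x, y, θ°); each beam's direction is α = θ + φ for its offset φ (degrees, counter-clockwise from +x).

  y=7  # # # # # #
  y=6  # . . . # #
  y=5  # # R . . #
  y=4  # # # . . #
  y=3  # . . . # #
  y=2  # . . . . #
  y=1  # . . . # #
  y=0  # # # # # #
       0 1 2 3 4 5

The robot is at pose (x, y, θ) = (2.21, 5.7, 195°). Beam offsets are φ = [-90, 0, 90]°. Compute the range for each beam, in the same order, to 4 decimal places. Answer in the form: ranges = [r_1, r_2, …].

beam 1: φ=-90°, α=105°
  direction (-0.2588, 0.9659); cell (2,5); t to first gridline: x 0.8114, y 0.3106 (then +3.8637 / +1.0353)
    (2,6) via y @ 0.3106
    (1,6) via x @ 0.8114
    (1,7) via y @ 1.3459  # hit
  → r_1 = 1.3459
beam 2: φ=0°, α=195°
  direction (-0.9659, -0.2588); cell (2,5); t to first gridline: x 0.2174, y 2.7046 (then +1.0353 / +3.8637)
    (1,5) via x @ 0.2174  # hit
  → r_2 = 0.2174
beam 3: φ=90°, α=285°
  direction (0.2588, -0.9659); cell (2,5); t to first gridline: x 3.0523, y 0.7247 (then +3.8637 / +1.0353)
    (2,4) via y @ 0.7247  # hit
  → r_3 = 0.7247

ranges = [1.3459, 0.2174, 0.7247]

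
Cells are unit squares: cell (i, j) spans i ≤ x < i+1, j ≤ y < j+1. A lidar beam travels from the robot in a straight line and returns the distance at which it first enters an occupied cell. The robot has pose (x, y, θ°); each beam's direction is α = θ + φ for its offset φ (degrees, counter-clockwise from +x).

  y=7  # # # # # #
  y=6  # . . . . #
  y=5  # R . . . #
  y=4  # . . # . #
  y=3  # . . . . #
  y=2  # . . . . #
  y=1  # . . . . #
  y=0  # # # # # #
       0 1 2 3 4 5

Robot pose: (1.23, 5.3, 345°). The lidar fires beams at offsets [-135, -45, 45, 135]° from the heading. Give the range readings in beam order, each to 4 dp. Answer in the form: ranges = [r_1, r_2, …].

ranges = [0.2656, 4.9652, 3.4000, 0.4600]

beam 1: φ=-135°, α=210°
  d=(-0.8660,-0.5000)  start (1,5)  tX=0.2656 tY=0.6000  stride 1/|dx|=1.1547 1/|dy|=2.0000
    cross x-line → (0,5), t=0.2656 (wall)
  → r_1 = 0.2656
beam 2: φ=-45°, α=300°
  d=(0.5000,-0.8660)  start (1,5)  tX=1.5400 tY=0.3464  stride 1/|dx|=2.0000 1/|dy|=1.1547
    cross y-line → (1,4), t=0.3464
    cross y-line → (1,3), t=1.5011
    cross x-line → (2,3), t=1.5400
    cross y-line → (2,2), t=2.6558
    cross x-line → (3,2), t=3.5400
    cross y-line → (3,1), t=3.8105
    cross y-line → (3,0), t=4.9652 (wall)
  → r_2 = 4.9652
beam 3: φ=45°, α=30°
  d=(0.8660,0.5000)  start (1,5)  tX=0.8891 tY=1.4000  stride 1/|dx|=1.1547 1/|dy|=2.0000
    cross x-line → (2,5), t=0.8891
    cross y-line → (2,6), t=1.4000
    cross x-line → (3,6), t=2.0438
    cross x-line → (4,6), t=3.1985
    cross y-line → (4,7), t=3.4000 (wall)
  → r_3 = 3.4000
beam 4: φ=135°, α=120°
  d=(-0.5000,0.8660)  start (1,5)  tX=0.4600 tY=0.8083  stride 1/|dx|=2.0000 1/|dy|=1.1547
    cross x-line → (0,5), t=0.4600 (wall)
  → r_4 = 0.4600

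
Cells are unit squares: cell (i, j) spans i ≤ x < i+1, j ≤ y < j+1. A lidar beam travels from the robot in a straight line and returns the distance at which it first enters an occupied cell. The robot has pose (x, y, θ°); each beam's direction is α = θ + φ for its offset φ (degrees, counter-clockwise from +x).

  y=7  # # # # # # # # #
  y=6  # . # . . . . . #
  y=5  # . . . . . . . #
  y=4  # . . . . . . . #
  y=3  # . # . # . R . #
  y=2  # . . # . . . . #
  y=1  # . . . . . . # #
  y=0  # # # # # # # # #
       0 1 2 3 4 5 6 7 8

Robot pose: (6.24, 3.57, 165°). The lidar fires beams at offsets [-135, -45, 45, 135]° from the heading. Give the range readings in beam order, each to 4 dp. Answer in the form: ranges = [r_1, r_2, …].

beam 1: φ=-135°, α=30°
  direction (0.8660, 0.5000); cell (6,3); t to first gridline: x 0.8776, y 0.8600 (then +1.1547 / +2.0000)
    (6,4) via y @ 0.8600
    (7,4) via x @ 0.8776
    (8,4) via x @ 2.0323  # hit
  → r_1 = 2.0323
beam 2: φ=-45°, α=120°
  direction (-0.5000, 0.8660); cell (6,3); t to first gridline: x 0.4800, y 0.4965 (then +2.0000 / +1.1547)
    (5,3) via x @ 0.4800
    (5,4) via y @ 0.4965
    (5,5) via y @ 1.6512
    (4,5) via x @ 2.4800
    (4,6) via y @ 2.8059
    (4,7) via y @ 3.9606  # hit
  → r_2 = 3.9606
beam 3: φ=45°, α=210°
  direction (-0.8660, -0.5000); cell (6,3); t to first gridline: x 0.2771, y 1.1400 (then +1.1547 / +2.0000)
    (5,3) via x @ 0.2771
    (5,2) via y @ 1.1400
    (4,2) via x @ 1.4318
    (3,2) via x @ 2.5865  # hit
  → r_3 = 2.5865
beam 4: φ=135°, α=300°
  direction (0.5000, -0.8660); cell (6,3); t to first gridline: x 1.5200, y 0.6582 (then +2.0000 / +1.1547)
    (6,2) via y @ 0.6582
    (7,2) via x @ 1.5200
    (7,1) via y @ 1.8129  # hit
  → r_4 = 1.8129

ranges = [2.0323, 3.9606, 2.5865, 1.8129]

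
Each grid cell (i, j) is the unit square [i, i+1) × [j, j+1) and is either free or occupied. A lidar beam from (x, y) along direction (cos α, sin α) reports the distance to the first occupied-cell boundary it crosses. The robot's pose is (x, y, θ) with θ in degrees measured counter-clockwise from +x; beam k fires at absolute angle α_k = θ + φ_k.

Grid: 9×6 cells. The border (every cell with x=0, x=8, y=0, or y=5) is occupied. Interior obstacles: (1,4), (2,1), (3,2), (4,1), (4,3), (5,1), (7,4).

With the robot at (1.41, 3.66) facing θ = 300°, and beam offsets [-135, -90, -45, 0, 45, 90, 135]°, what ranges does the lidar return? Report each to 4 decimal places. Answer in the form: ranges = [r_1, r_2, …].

ranges = [0.4245, 0.4734, 1.5841, 1.9168, 2.5500, 0.6800, 0.3520]

beam 1: φ=-135°, α=165°
  cosα=-0.9659 sinα=0.2588 | (1,3) | tMaxX 0.4245 tMaxY 1.3137 | tΔX 1.0353 tΔY 3.8637
    t=0.4245 [x] (0,3) — stop
  → r_1 = 0.4245
beam 2: φ=-90°, α=210°
  cosα=-0.8660 sinα=-0.5000 | (1,3) | tMaxX 0.4734 tMaxY 1.3200 | tΔX 1.1547 tΔY 2.0000
    t=0.4734 [x] (0,3) — stop
  → r_2 = 0.4734
beam 3: φ=-45°, α=255°
  cosα=-0.2588 sinα=-0.9659 | (1,3) | tMaxX 1.5841 tMaxY 0.6833 | tΔX 3.8637 tΔY 1.0353
    t=0.6833 [y] (1,2)
    t=1.5841 [x] (0,2) — stop
  → r_3 = 1.5841
beam 4: φ=0°, α=300°
  cosα=0.5000 sinα=-0.8660 | (1,3) | tMaxX 1.1800 tMaxY 0.7621 | tΔX 2.0000 tΔY 1.1547
    t=0.7621 [y] (1,2)
    t=1.1800 [x] (2,2)
    t=1.9168 [y] (2,1) — stop
  → r_4 = 1.9168
beam 5: φ=45°, α=345°
  cosα=0.9659 sinα=-0.2588 | (1,3) | tMaxX 0.6108 tMaxY 2.5500 | tΔX 1.0353 tΔY 3.8637
    t=0.6108 [x] (2,3)
    t=1.6461 [x] (3,3)
    t=2.5500 [y] (3,2) — stop
  → r_5 = 2.5500
beam 6: φ=90°, α=30°
  cosα=0.8660 sinα=0.5000 | (1,3) | tMaxX 0.6813 tMaxY 0.6800 | tΔX 1.1547 tΔY 2.0000
    t=0.6800 [y] (1,4) — stop
  → r_6 = 0.6800
beam 7: φ=135°, α=75°
  cosα=0.2588 sinα=0.9659 | (1,3) | tMaxX 2.2796 tMaxY 0.3520 | tΔX 3.8637 tΔY 1.0353
    t=0.3520 [y] (1,4) — stop
  → r_7 = 0.3520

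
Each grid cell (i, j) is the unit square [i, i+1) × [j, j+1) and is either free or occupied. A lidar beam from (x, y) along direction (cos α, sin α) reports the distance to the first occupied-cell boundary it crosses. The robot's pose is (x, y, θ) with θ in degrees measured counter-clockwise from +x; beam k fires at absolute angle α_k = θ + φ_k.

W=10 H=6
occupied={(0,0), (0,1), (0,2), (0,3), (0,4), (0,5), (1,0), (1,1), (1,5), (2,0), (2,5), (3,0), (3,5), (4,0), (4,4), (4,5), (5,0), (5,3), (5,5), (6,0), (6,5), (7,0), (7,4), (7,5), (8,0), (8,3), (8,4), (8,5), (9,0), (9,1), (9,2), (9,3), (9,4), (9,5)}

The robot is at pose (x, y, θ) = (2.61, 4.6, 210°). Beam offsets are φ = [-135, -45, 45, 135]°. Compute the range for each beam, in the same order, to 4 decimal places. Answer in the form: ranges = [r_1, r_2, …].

ranges = [0.4141, 1.5455, 2.6917, 1.4390]

beam 1: φ=-135°, α=75°
  cosα=0.2588 sinα=0.9659 | (2,4) | tMaxX 1.5068 tMaxY 0.4141 | tΔX 3.8637 tΔY 1.0353
    t=0.4141 [y] (2,5) — stop
  → r_1 = 0.4141
beam 2: φ=-45°, α=165°
  cosα=-0.9659 sinα=0.2588 | (2,4) | tMaxX 0.6315 tMaxY 1.5455 | tΔX 1.0353 tΔY 3.8637
    t=0.6315 [x] (1,4)
    t=1.5455 [y] (1,5) — stop
  → r_2 = 1.5455
beam 3: φ=45°, α=255°
  cosα=-0.2588 sinα=-0.9659 | (2,4) | tMaxX 2.3569 tMaxY 0.6212 | tΔX 3.8637 tΔY 1.0353
    t=0.6212 [y] (2,3)
    t=1.6564 [y] (2,2)
    t=2.3569 [x] (1,2)
    t=2.6917 [y] (1,1) — stop
  → r_3 = 2.6917
beam 4: φ=135°, α=345°
  cosα=0.9659 sinα=-0.2588 | (2,4) | tMaxX 0.4038 tMaxY 2.3182 | tΔX 1.0353 tΔY 3.8637
    t=0.4038 [x] (3,4)
    t=1.4390 [x] (4,4) — stop
  → r_4 = 1.4390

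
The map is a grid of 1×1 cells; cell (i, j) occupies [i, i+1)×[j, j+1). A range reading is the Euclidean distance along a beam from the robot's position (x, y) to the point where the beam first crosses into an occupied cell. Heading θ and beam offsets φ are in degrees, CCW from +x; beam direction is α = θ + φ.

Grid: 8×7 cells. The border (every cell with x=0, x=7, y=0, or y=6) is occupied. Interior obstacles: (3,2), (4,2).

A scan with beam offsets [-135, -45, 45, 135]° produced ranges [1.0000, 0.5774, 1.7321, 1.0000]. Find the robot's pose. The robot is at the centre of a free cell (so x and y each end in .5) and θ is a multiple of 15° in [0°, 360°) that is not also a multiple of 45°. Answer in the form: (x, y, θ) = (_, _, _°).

The pose lattice has 28·16 = 448 candidates. Test each by forward raycasting.
  (6.5, 4.5, 60°): beam 1 = 1.9319 ≠ 1.0000 ✗
  (5.5, 2.5, 345°): beam 1 = 0.5774 ≠ 1.0000 ✗
  (4.5, 4.5, 105°): beam 1 = 2.8868 ≠ 1.0000 ✗
  …
  (5.5, 1.5, 345°): r_1=1.0000, r_2=0.5774, r_3=1.7321, r_4=1.0000 — all match ✓
Only this pose fits every beam.

(x, y, θ) = (5.5, 1.5, 345°)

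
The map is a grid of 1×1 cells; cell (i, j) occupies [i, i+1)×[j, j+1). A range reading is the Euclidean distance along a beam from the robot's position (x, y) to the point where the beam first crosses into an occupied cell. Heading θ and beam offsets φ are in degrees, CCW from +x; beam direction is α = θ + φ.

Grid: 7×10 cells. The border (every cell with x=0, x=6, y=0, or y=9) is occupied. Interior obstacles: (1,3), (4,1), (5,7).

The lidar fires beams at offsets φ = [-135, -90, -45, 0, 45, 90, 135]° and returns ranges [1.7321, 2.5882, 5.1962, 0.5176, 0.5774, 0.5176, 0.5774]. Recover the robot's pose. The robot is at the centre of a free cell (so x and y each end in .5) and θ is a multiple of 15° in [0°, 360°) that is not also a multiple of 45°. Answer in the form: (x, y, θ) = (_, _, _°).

(x, y, θ) = (1.5, 2.5, 75°)

Enumerate (i+0.5, j+0.5, θ) over the 37 free cells and 16 admissible headings. For each, cast all 7 beams and compare to the given ranges.
  (1.5, 6.5, 75°): beam 1 = 5.1962 ≠ 1.7321 ✗
  (2.5, 8.5, 150°): beam 1 = 1.9319 ≠ 1.7321 ✗
  (4.5, 7.5, 120°): beam 1 = 0.5176 ≠ 1.7321 ✗
  (5.5, 2.5, 300°): beam 1 = 3.6235 ≠ 1.7321 ✗
  (3.5, 6.5, 285°): beam 1 = 2.8868 ≠ 1.7321 ✗
  …
  (1.5, 2.5, 75°): r_1=1.7321, r_2=2.5882, r_3=5.1962, r_4=0.5176, r_5=0.5774, r_6=0.5176, r_7=0.5774 — all match ✓
Unique over the lattice → pose = (1.5, 2.5, 75°).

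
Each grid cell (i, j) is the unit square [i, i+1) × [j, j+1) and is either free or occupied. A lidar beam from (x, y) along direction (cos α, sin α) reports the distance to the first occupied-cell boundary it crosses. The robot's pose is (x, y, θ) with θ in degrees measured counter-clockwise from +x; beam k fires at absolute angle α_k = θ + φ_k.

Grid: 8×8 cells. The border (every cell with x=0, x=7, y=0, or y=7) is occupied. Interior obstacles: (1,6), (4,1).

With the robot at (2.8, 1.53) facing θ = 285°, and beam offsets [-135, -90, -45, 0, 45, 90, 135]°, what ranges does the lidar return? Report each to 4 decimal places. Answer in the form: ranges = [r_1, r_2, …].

beam 1: φ=-135°, α=150°
  cosα=-0.8660 sinα=0.5000 | (2,1) | tMaxX 0.9238 tMaxY 0.9400 | tΔX 1.1547 tΔY 2.0000
    t=0.9238 [x] (1,1)
    t=0.9400 [y] (1,2)
    t=2.0785 [x] (0,2) — stop
  → r_1 = 2.0785
beam 2: φ=-90°, α=195°
  cosα=-0.9659 sinα=-0.2588 | (2,1) | tMaxX 0.8282 tMaxY 2.0478 | tΔX 1.0353 tΔY 3.8637
    t=0.8282 [x] (1,1)
    t=1.8635 [x] (0,1) — stop
  → r_2 = 1.8635
beam 3: φ=-45°, α=240°
  cosα=-0.5000 sinα=-0.8660 | (2,1) | tMaxX 1.6000 tMaxY 0.6120 | tΔX 2.0000 tΔY 1.1547
    t=0.6120 [y] (2,0) — stop
  → r_3 = 0.6120
beam 4: φ=0°, α=285°
  cosα=0.2588 sinα=-0.9659 | (2,1) | tMaxX 0.7727 tMaxY 0.5487 | tΔX 3.8637 tΔY 1.0353
    t=0.5487 [y] (2,0) — stop
  → r_4 = 0.5487
beam 5: φ=45°, α=330°
  cosα=0.8660 sinα=-0.5000 | (2,1) | tMaxX 0.2309 tMaxY 1.0600 | tΔX 1.1547 tΔY 2.0000
    t=0.2309 [x] (3,1)
    t=1.0600 [y] (3,0) — stop
  → r_5 = 1.0600
beam 6: φ=90°, α=15°
  cosα=0.9659 sinα=0.2588 | (2,1) | tMaxX 0.2071 tMaxY 1.8159 | tΔX 1.0353 tΔY 3.8637
    t=0.2071 [x] (3,1)
    t=1.2423 [x] (4,1) — stop
  → r_6 = 1.2423
beam 7: φ=135°, α=60°
  cosα=0.5000 sinα=0.8660 | (2,1) | tMaxX 0.4000 tMaxY 0.5427 | tΔX 2.0000 tΔY 1.1547
    t=0.4000 [x] (3,1)
    t=0.5427 [y] (3,2)
    t=1.6974 [y] (3,3)
    t=2.4000 [x] (4,3)
    t=2.8521 [y] (4,4)
    t=4.0068 [y] (4,5)
    t=4.4000 [x] (5,5)
    t=5.1615 [y] (5,6)
    t=6.3162 [y] (5,7) — stop
  → r_7 = 6.3162

ranges = [2.0785, 1.8635, 0.6120, 0.5487, 1.0600, 1.2423, 6.3162]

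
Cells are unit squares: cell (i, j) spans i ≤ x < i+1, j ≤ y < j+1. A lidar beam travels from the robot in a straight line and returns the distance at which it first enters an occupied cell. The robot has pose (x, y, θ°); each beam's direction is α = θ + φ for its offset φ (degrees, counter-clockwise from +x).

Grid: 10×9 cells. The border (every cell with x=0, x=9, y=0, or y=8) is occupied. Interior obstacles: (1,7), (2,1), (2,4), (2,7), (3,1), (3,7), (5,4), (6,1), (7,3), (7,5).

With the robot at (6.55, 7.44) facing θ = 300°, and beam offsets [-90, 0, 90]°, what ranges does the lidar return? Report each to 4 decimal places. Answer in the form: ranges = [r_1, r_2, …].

ranges = [4.8800, 1.6628, 1.1200]

beam 1: φ=-90°, α=210°
  direction (-0.8660, -0.5000); cell (6,7); t to first gridline: x 0.6351, y 0.8800 (then +1.1547 / +2.0000)
    (5,7) via x @ 0.6351
    (5,6) via y @ 0.8800
    (4,6) via x @ 1.7898
    (4,5) via y @ 2.8800
    (3,5) via x @ 2.9445
    (2,5) via x @ 4.0992
    (2,4) via y @ 4.8800  # hit
  → r_1 = 4.8800
beam 2: φ=0°, α=300°
  direction (0.5000, -0.8660); cell (6,7); t to first gridline: x 0.9000, y 0.5081 (then +2.0000 / +1.1547)
    (6,6) via y @ 0.5081
    (7,6) via x @ 0.9000
    (7,5) via y @ 1.6628  # hit
  → r_2 = 1.6628
beam 3: φ=90°, α=30°
  direction (0.8660, 0.5000); cell (6,7); t to first gridline: x 0.5196, y 1.1200 (then +1.1547 / +2.0000)
    (7,7) via x @ 0.5196
    (7,8) via y @ 1.1200  # hit
  → r_3 = 1.1200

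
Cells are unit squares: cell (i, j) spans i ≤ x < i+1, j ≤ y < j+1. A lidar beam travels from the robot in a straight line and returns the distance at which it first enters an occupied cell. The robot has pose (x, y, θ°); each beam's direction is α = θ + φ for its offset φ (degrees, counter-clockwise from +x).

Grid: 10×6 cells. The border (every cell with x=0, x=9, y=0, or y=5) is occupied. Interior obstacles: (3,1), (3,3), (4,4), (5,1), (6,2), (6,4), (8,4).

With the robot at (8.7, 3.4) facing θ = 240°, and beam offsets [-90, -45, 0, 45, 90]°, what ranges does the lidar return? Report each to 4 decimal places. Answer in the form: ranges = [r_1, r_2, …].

beam 1: φ=-90°, α=150°
  cosα=-0.8660 sinα=0.5000 | (8,3) | tMaxX 0.8083 tMaxY 1.2000 | tΔX 1.1547 tΔY 2.0000
    t=0.8083 [x] (7,3)
    t=1.2000 [y] (7,4)
    t=1.9630 [x] (6,4) — stop
  → r_1 = 1.9630
beam 2: φ=-45°, α=195°
  cosα=-0.9659 sinα=-0.2588 | (8,3) | tMaxX 0.7247 tMaxY 1.5455 | tΔX 1.0353 tΔY 3.8637
    t=0.7247 [x] (7,3)
    t=1.5455 [y] (7,2)
    t=1.7600 [x] (6,2) — stop
  → r_2 = 1.7600
beam 3: φ=0°, α=240°
  cosα=-0.5000 sinα=-0.8660 | (8,3) | tMaxX 1.4000 tMaxY 0.4619 | tΔX 2.0000 tΔY 1.1547
    t=0.4619 [y] (8,2)
    t=1.4000 [x] (7,2)
    t=1.6166 [y] (7,1)
    t=2.7713 [y] (7,0) — stop
  → r_3 = 2.7713
beam 4: φ=45°, α=285°
  cosα=0.2588 sinα=-0.9659 | (8,3) | tMaxX 1.1591 tMaxY 0.4141 | tΔX 3.8637 tΔY 1.0353
    t=0.4141 [y] (8,2)
    t=1.1591 [x] (9,2) — stop
  → r_4 = 1.1591
beam 5: φ=90°, α=330°
  cosα=0.8660 sinα=-0.5000 | (8,3) | tMaxX 0.3464 tMaxY 0.8000 | tΔX 1.1547 tΔY 2.0000
    t=0.3464 [x] (9,3) — stop
  → r_5 = 0.3464

ranges = [1.9630, 1.7600, 2.7713, 1.1591, 0.3464]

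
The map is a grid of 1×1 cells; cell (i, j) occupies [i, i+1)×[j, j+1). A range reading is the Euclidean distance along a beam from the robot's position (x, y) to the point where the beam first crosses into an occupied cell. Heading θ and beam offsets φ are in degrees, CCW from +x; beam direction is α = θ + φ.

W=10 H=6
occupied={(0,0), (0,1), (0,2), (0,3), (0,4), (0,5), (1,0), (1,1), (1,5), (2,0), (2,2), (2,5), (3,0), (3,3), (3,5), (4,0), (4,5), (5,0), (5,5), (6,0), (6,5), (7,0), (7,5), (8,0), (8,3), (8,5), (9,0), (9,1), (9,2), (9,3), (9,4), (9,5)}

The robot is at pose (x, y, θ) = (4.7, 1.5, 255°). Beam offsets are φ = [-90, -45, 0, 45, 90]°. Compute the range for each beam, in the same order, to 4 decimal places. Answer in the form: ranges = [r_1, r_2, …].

beam 1: φ=-90°, α=165°
  cosα=-0.9659 sinα=0.2588 | (4,1) | tMaxX 0.7247 tMaxY 1.9319 | tΔX 1.0353 tΔY 3.8637
    t=0.7247 [x] (3,1)
    t=1.7600 [x] (2,1)
    t=1.9319 [y] (2,2) — stop
  → r_1 = 1.9319
beam 2: φ=-45°, α=210°
  cosα=-0.8660 sinα=-0.5000 | (4,1) | tMaxX 0.8083 tMaxY 1.0000 | tΔX 1.1547 tΔY 2.0000
    t=0.8083 [x] (3,1)
    t=1.0000 [y] (3,0) — stop
  → r_2 = 1.0000
beam 3: φ=0°, α=255°
  cosα=-0.2588 sinα=-0.9659 | (4,1) | tMaxX 2.7046 tMaxY 0.5176 | tΔX 3.8637 tΔY 1.0353
    t=0.5176 [y] (4,0) — stop
  → r_3 = 0.5176
beam 4: φ=45°, α=300°
  cosα=0.5000 sinα=-0.8660 | (4,1) | tMaxX 0.6000 tMaxY 0.5774 | tΔX 2.0000 tΔY 1.1547
    t=0.5774 [y] (4,0) — stop
  → r_4 = 0.5774
beam 5: φ=90°, α=345°
  cosα=0.9659 sinα=-0.2588 | (4,1) | tMaxX 0.3106 tMaxY 1.9319 | tΔX 1.0353 tΔY 3.8637
    t=0.3106 [x] (5,1)
    t=1.3459 [x] (6,1)
    t=1.9319 [y] (6,0) — stop
  → r_5 = 1.9319

ranges = [1.9319, 1.0000, 0.5176, 0.5774, 1.9319]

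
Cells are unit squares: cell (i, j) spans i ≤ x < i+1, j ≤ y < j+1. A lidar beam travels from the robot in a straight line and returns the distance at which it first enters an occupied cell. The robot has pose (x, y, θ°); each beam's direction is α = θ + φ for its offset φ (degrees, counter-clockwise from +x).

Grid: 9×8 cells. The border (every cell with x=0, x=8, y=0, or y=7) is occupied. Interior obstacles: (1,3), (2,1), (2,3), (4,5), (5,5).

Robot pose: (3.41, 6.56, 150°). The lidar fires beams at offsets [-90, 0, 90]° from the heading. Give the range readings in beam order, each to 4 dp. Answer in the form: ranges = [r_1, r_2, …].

ranges = [0.5081, 0.8800, 2.9560]

beam 1: φ=-90°, α=60°
  cosα=0.5000 sinα=0.8660 | (3,6) | tMaxX 1.1800 tMaxY 0.5081 | tΔX 2.0000 tΔY 1.1547
    t=0.5081 [y] (3,7) — stop
  → r_1 = 0.5081
beam 2: φ=0°, α=150°
  cosα=-0.8660 sinα=0.5000 | (3,6) | tMaxX 0.4734 tMaxY 0.8800 | tΔX 1.1547 tΔY 2.0000
    t=0.4734 [x] (2,6)
    t=0.8800 [y] (2,7) — stop
  → r_2 = 0.8800
beam 3: φ=90°, α=240°
  cosα=-0.5000 sinα=-0.8660 | (3,6) | tMaxX 0.8200 tMaxY 0.6466 | tΔX 2.0000 tΔY 1.1547
    t=0.6466 [y] (3,5)
    t=0.8200 [x] (2,5)
    t=1.8013 [y] (2,4)
    t=2.8200 [x] (1,4)
    t=2.9560 [y] (1,3) — stop
  → r_3 = 2.9560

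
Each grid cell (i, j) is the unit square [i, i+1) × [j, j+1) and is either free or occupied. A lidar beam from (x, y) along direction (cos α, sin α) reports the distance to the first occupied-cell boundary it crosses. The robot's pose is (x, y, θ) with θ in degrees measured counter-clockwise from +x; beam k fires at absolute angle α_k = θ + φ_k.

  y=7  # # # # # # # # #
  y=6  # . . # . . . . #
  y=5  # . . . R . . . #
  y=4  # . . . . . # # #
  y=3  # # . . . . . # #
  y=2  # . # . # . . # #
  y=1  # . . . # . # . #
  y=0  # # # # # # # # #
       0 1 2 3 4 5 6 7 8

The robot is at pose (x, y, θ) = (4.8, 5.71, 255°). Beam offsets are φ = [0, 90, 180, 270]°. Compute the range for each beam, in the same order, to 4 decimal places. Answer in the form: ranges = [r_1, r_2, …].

beam 1: φ=0°, α=255°
  dir = (cos 255°, sin 255°) = (-0.2588, -0.9659); from cell (4,5)
  next x-line at t=3.0910, next y-line at t=0.7350; Δt_x=3.8637, Δt_y=1.0353
    y: enter (4,4) at t=0.7350
    y: enter (4,3) at t=1.7703
    y: enter (4,2) at t=2.8056 ← occupied
  → r_1 = 2.8056
beam 2: φ=90°, α=345°
  dir = (cos 345°, sin 345°) = (0.9659, -0.2588); from cell (4,5)
  next x-line at t=0.2071, next y-line at t=2.7432; Δt_x=1.0353, Δt_y=3.8637
    x: enter (5,5) at t=0.2071
    x: enter (6,5) at t=1.2423
    x: enter (7,5) at t=2.2776
    y: enter (7,4) at t=2.7432 ← occupied
  → r_2 = 2.7432
beam 3: φ=180°, α=75°
  dir = (cos 75°, sin 75°) = (0.2588, 0.9659); from cell (4,5)
  next x-line at t=0.7727, next y-line at t=0.3002; Δt_x=3.8637, Δt_y=1.0353
    y: enter (4,6) at t=0.3002
    x: enter (5,6) at t=0.7727
    y: enter (5,7) at t=1.3355 ← occupied
  → r_3 = 1.3355
beam 4: φ=270°, α=165°
  dir = (cos 165°, sin 165°) = (-0.9659, 0.2588); from cell (4,5)
  next x-line at t=0.8282, next y-line at t=1.1205; Δt_x=1.0353, Δt_y=3.8637
    x: enter (3,5) at t=0.8282
    y: enter (3,6) at t=1.1205 ← occupied
  → r_4 = 1.1205

ranges = [2.8056, 2.7432, 1.3355, 1.1205]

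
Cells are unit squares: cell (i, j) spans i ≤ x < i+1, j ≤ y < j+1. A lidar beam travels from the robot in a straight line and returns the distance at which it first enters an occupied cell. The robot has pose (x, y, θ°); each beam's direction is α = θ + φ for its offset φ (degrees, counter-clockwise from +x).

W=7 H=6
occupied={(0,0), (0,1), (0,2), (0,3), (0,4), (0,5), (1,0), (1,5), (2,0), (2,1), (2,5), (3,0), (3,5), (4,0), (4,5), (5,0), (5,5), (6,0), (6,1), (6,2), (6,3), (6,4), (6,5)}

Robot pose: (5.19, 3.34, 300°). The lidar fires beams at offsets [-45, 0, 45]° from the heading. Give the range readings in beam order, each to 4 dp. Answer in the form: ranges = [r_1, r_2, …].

ranges = [2.4225, 1.6200, 0.8386]

beam 1: φ=-45°, α=255°
  d=(-0.2588,-0.9659)  start (5,3)  tX=0.7341 tY=0.3520  stride 1/|dx|=3.8637 1/|dy|=1.0353
    cross y-line → (5,2), t=0.3520
    cross x-line → (4,2), t=0.7341
    cross y-line → (4,1), t=1.3873
    cross y-line → (4,0), t=2.4225 (wall)
  → r_1 = 2.4225
beam 2: φ=0°, α=300°
  d=(0.5000,-0.8660)  start (5,3)  tX=1.6200 tY=0.3926  stride 1/|dx|=2.0000 1/|dy|=1.1547
    cross y-line → (5,2), t=0.3926
    cross y-line → (5,1), t=1.5473
    cross x-line → (6,1), t=1.6200 (wall)
  → r_2 = 1.6200
beam 3: φ=45°, α=345°
  d=(0.9659,-0.2588)  start (5,3)  tX=0.8386 tY=1.3137  stride 1/|dx|=1.0353 1/|dy|=3.8637
    cross x-line → (6,3), t=0.8386 (wall)
  → r_3 = 0.8386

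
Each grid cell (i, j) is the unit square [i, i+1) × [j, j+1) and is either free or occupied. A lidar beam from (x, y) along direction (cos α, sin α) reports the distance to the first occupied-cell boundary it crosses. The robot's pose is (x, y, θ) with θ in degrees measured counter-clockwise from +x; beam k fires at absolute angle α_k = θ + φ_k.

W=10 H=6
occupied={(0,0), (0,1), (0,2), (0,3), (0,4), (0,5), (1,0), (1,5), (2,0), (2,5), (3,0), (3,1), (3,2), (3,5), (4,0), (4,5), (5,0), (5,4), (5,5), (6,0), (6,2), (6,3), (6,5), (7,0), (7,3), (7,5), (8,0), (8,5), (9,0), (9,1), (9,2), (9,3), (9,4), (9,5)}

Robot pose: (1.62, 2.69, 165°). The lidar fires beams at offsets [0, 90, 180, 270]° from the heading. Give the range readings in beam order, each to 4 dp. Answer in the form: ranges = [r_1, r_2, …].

beam 1: φ=0°, α=165°
  dir = (cos 165°, sin 165°) = (-0.9659, 0.2588); from cell (1,2)
  next x-line at t=0.6419, next y-line at t=1.1977; Δt_x=1.0353, Δt_y=3.8637
    x: enter (0,2) at t=0.6419 ← occupied
  → r_1 = 0.6419
beam 2: φ=90°, α=255°
  dir = (cos 255°, sin 255°) = (-0.2588, -0.9659); from cell (1,2)
  next x-line at t=2.3955, next y-line at t=0.7143; Δt_x=3.8637, Δt_y=1.0353
    y: enter (1,1) at t=0.7143
    y: enter (1,0) at t=1.7496 ← occupied
  → r_2 = 1.7496
beam 3: φ=180°, α=345°
  dir = (cos 345°, sin 345°) = (0.9659, -0.2588); from cell (1,2)
  next x-line at t=0.3934, next y-line at t=2.6660; Δt_x=1.0353, Δt_y=3.8637
    x: enter (2,2) at t=0.3934
    x: enter (3,2) at t=1.4287 ← occupied
  → r_3 = 1.4287
beam 4: φ=270°, α=75°
  dir = (cos 75°, sin 75°) = (0.2588, 0.9659); from cell (1,2)
  next x-line at t=1.4682, next y-line at t=0.3209; Δt_x=3.8637, Δt_y=1.0353
    y: enter (1,3) at t=0.3209
    y: enter (1,4) at t=1.3562
    x: enter (2,4) at t=1.4682
    y: enter (2,5) at t=2.3915 ← occupied
  → r_4 = 2.3915

ranges = [0.6419, 1.7496, 1.4287, 2.3915]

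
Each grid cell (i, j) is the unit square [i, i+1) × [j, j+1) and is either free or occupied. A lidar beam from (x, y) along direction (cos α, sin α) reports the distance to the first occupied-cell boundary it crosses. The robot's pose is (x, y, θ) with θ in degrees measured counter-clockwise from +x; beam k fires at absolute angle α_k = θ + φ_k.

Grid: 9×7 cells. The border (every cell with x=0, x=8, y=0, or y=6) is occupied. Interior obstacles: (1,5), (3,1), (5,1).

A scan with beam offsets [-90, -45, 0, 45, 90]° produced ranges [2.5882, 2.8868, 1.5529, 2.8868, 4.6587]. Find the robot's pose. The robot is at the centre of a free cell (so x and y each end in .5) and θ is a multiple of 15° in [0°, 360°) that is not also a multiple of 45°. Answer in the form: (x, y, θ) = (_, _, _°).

(x, y, θ) = (3.5, 3.5, 255°)

Enumerate (i+0.5, j+0.5, θ) over the 32 free cells and 16 admissible headings. For each, cast all 5 beams and compare to the given ranges.
  (7.5, 2.5, 210°): beam 1 = 4.0415 ≠ 2.5882 ✗
  (5.5, 3.5, 195°): beam 2 = 4.0415 ≠ 2.8868 ✗
  (5.5, 5.5, 15°): beam 1 = 4.6587 ≠ 2.5882 ✗
  (6.5, 4.5, 150°): beam 1 = 1.7321 ≠ 2.5882 ✗
  (3.5, 5.5, 210°): beam 1 = 0.5774 ≠ 2.5882 ✗
  …
  (3.5, 3.5, 255°): r_1=2.5882, r_2=2.8868, r_3=1.5529, r_4=2.8868, r_5=4.6587 — all match ✓
Unique over the lattice → pose = (3.5, 3.5, 255°).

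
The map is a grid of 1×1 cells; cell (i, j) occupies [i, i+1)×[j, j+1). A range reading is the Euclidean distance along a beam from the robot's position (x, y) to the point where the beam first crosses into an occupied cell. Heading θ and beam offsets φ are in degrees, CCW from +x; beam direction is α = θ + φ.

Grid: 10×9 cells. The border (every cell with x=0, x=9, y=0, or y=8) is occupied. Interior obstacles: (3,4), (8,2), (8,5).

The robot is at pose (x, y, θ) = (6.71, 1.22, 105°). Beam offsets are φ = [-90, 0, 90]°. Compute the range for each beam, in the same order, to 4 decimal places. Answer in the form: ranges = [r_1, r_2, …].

beam 1: φ=-90°, α=15°
  cosα=0.9659 sinα=0.2588 | (6,1) | tMaxX 0.3002 tMaxY 3.0137 | tΔX 1.0353 tΔY 3.8637
    t=0.3002 [x] (7,1)
    t=1.3355 [x] (8,1)
    t=2.3708 [x] (9,1) — stop
  → r_1 = 2.3708
beam 2: φ=0°, α=105°
  cosα=-0.2588 sinα=0.9659 | (6,1) | tMaxX 2.7432 tMaxY 0.8075 | tΔX 3.8637 tΔY 1.0353
    t=0.8075 [y] (6,2)
    t=1.8428 [y] (6,3)
    t=2.7432 [x] (5,3)
    t=2.8781 [y] (5,4)
    t=3.9133 [y] (5,5)
    t=4.9486 [y] (5,6)
    t=5.9839 [y] (5,7)
    t=6.6069 [x] (4,7)
    t=7.0192 [y] (4,8) — stop
  → r_2 = 7.0192
beam 3: φ=90°, α=195°
  cosα=-0.9659 sinα=-0.2588 | (6,1) | tMaxX 0.7350 tMaxY 0.8500 | tΔX 1.0353 tΔY 3.8637
    t=0.7350 [x] (5,1)
    t=0.8500 [y] (5,0) — stop
  → r_3 = 0.8500

ranges = [2.3708, 7.0192, 0.8500]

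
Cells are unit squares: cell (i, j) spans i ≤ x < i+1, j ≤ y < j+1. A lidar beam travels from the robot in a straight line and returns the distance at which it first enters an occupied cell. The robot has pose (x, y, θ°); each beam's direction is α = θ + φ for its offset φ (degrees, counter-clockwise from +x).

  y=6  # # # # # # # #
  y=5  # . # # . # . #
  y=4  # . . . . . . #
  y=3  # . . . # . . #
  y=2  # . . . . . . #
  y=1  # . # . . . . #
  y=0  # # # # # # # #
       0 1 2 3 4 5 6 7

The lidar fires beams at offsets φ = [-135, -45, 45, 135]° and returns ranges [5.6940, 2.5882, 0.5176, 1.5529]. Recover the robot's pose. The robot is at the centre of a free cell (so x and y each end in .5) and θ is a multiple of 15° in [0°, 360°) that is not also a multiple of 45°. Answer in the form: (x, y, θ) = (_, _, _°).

Candidates: 25 free-cell centres × 16 headings = 400 poses. Raycast each; keep the one whose scan matches to 4 dp.
  (3.5, 2.5, 255°): beam 1 = 2.8868 ≠ 5.6940 ✗
  (4.5, 5.5, 120°): beam 1 = 0.5176 ≠ 5.6940 ✗
  (2.5, 2.5, 255°): beam 1 = 3.0000 ≠ 5.6940 ✗
  …
  (1.5, 2.5, 120°): r_1=5.6940, r_2=2.5882, r_3=0.5176, r_4=1.5529 — all match ✓
No second candidate reproduces the full scan.

(x, y, θ) = (1.5, 2.5, 120°)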